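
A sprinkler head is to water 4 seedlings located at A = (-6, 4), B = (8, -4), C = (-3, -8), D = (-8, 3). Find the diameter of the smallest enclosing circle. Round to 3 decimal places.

A smallest enclosing disk is always determined by at most three of the input points on its boundary.
The farthest pair is B–D with squared distance 305. The circle on this segment as diameter has centre (0, -0.5) and r² = 305/4 = 76.25.
Check A: distance² to centre = 56.25 ≤ 76.25, so it lies inside.
All remaining points lie in this disk, and no smaller disk contains both endpoints, so this is the minimum enclosing circle.
Diameter = 2r = 2√(76.25) ≈ 17.464.

17.464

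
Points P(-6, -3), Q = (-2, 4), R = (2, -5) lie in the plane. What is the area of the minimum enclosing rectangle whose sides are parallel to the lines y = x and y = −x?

71.5

In coordinates u = x + y, v = x − y the rectangle is axis-aligned; the map (x,y)→(u,v) scales areas by 2.
u-values: -9, 2, -3; range = 2 − (-9) = 11.
v-values: -3, -6, 7; range = 7 − (-6) = 13.
Area = (11 × 13) / 2 = 71.5.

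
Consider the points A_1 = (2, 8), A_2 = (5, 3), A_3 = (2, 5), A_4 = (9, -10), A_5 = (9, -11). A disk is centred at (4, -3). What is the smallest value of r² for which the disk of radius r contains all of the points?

The required radius is the distance from (4, -3) to the farthest point.
Squared distances: 125, 37, 68, 74, 89.
Maximum is 125, attained at A_1.

125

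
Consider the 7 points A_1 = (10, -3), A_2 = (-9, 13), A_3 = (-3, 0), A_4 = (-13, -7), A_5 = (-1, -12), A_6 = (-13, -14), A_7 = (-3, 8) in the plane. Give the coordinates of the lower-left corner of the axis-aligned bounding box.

(-13, -14)

x-range [-13, 10], y-range [-14, 13].
The lower-left corner is (-13, -14).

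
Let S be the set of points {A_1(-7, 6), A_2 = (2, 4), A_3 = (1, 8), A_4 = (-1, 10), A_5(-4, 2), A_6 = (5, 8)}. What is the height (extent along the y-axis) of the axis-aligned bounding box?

8

max y = 10, min y = 2, so height = 8.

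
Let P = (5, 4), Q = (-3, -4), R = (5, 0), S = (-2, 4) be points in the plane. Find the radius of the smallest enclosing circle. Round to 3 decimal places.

5.657

The minimum enclosing circle of a finite set is fixed by two of the points (as a diameter) or three (as a circumcircle).
The farthest pair is P–Q with squared distance 128. The circle on this segment as diameter has centre (1, 0) and r² = 128/4 = 32.
Check R: distance² to centre = 16 ≤ 32, so it lies inside.
All remaining points lie in this disk, and no smaller disk contains both endpoints, so this is the minimum enclosing circle.
r = √32 ≈ 5.657.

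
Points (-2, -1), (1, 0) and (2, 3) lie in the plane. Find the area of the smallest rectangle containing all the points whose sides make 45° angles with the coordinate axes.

8

In coordinates u = x + y, v = x − y the rectangle is axis-aligned; the map (x,y)→(u,v) scales areas by 2.
u-values: -3, 1, 5; range = 5 − (-3) = 8.
v-values: -1, 1, -1; range = 1 − (-1) = 2.
Area = (8 × 2) / 2 = 8.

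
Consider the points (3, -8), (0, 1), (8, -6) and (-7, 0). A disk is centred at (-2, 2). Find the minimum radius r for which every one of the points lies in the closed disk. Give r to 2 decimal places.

12.81

The required radius is the distance from (-2, 2) to the farthest point.
Squared distances: 125, 5, 164, 29.
Maximum is 164, attained at (8, -6).
r = √164 ≈ 12.81.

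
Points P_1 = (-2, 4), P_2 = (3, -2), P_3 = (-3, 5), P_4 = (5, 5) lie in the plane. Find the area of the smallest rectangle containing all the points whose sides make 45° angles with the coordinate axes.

In coordinates u = x + y, v = x − y the rectangle is axis-aligned; the map (x,y)→(u,v) scales areas by 2.
u-values: 2, 1, 2, 10; range = 10 − 1 = 9.
v-values: -6, 5, -8, 0; range = 5 − (-8) = 13.
Area = (9 × 13) / 2 = 58.5.

58.5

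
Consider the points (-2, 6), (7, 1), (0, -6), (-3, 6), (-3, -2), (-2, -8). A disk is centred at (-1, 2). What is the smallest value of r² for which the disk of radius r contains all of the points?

101

The required radius is the distance from (-1, 2) to the farthest point.
Squared distances: 17, 65, 65, 20, 20, 101.
Maximum is 101, attained at (-2, -8).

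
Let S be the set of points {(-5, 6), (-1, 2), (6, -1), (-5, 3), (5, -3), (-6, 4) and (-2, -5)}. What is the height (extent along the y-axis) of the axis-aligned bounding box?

11

max y = 6, min y = -5, so height = 11.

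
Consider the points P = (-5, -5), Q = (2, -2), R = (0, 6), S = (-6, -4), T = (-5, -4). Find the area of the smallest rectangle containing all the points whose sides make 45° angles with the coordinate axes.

In coordinates u = x + y, v = x − y the rectangle is axis-aligned; the map (x,y)→(u,v) scales areas by 2.
u-values: -10, 0, 6, -10, -9; range = 6 − (-10) = 16.
v-values: 0, 4, -6, -2, -1; range = 4 − (-6) = 10.
Area = (16 × 10) / 2 = 80.

80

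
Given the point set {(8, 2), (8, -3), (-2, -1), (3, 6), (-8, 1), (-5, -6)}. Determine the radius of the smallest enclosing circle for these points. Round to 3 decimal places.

8.262

A smallest enclosing disk is always determined by at most three of the input points on its boundary.
The minimum enclosing circle is determined by three boundary points: (8, 2), (8, -3), (-8, 1).
Their circumcentre is (0.125, -0.5) with r² = 68.265625.
The farthest remaining point (-5, -6) is at distance² 56.515625 ≤ 68.265625.
r = √(68.265625) ≈ 8.262.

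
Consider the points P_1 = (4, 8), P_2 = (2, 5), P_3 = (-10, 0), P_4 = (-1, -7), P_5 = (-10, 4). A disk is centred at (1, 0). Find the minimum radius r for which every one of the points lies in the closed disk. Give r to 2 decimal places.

The required radius is the distance from (1, 0) to the farthest point.
Squared distances: 73, 26, 121, 53, 137.
Maximum is 137, attained at P_5.
r = √137 ≈ 11.70.

11.70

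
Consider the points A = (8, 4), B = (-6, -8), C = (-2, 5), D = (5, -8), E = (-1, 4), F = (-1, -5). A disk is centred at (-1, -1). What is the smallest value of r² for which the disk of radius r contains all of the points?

The required radius is the distance from (-1, -1) to the farthest point.
Squared distances: 106, 74, 37, 85, 25, 16.
Maximum is 106, attained at A.

106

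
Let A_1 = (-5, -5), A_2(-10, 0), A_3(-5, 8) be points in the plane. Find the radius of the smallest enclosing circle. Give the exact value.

6.5

Side lengths²: A_1A_2² = 50, A_1A_3² = 169, A_2A_3² = 89.
Since A_1A_3² = 169 ≥ 89 + 50 = 139, the angle opposite A_1A_3 is not acute, so the smallest enclosing circle has A_1A_3 as diameter.
Centre = midpoint of A_1A_3 = (-5, 1.5), r² = 169/4 = 42.25.
r = √(42.25) = 6.5.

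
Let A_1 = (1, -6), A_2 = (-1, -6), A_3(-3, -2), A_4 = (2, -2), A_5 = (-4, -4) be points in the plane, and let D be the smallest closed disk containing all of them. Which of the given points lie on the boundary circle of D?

A smallest enclosing disk is always determined by at most three of the input points on its boundary.
The minimum enclosing circle is determined by three boundary points: A_1, A_4, A_5.
Their circumcentre is (-19/22, -75/22) with r² = 2465/242.
The farthest remaining point A_2 is at distance² 1629/242 ≤ 2465/242.
The points at distance exactly r from the centre are A_1, A_4, A_5 — 3 points.

A_1, A_4, A_5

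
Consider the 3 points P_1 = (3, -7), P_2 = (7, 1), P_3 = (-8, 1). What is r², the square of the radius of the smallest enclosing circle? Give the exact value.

Side lengths²: P_1P_2² = 80, P_1P_3² = 185, P_2P_3² = 225.
Since P_2P_3² = 225 < 185 + 80 = 265, the triangle is acute, so the smallest enclosing circle is the circumcircle.
Circumcentre = (-0.5, -0.25), r² = 57.8125.

57.8125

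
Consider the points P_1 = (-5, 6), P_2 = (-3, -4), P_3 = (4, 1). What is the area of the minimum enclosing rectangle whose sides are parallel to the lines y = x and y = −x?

84

In coordinates u = x + y, v = x − y the rectangle is axis-aligned; the map (x,y)→(u,v) scales areas by 2.
u-values: 1, -7, 5; range = 5 − (-7) = 12.
v-values: -11, 1, 3; range = 3 − (-11) = 14.
Area = (12 × 14) / 2 = 84.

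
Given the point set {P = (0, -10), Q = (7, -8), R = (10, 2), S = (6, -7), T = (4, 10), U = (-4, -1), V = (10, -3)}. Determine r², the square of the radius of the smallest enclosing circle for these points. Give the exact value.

104

The farthest pair is P–T with squared distance 416. The circle on this segment as diameter has centre (2, 0) and r² = 416/4 = 104.
Check Q: distance² to centre = 89 ≤ 104, so it lies inside.
All remaining points lie in this disk, and no smaller disk contains both endpoints, so this is the minimum enclosing circle.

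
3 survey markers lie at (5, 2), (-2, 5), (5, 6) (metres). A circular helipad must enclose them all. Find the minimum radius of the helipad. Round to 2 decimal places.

Call the three points A, B, C in the order given.
Side lengths²: AB² = 58, AC² = 16, BC² = 50.
Since AB² = 58 < 50 + 16 = 66, the triangle is acute, so the smallest enclosing circle is the circumcircle.
Circumcentre = (12/7, 4), r² = 725/49.
r = √(725/49) ≈ 3.85.

3.85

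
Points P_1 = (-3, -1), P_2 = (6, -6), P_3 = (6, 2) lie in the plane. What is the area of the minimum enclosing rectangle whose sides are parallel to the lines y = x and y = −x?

In coordinates u = x + y, v = x − y the rectangle is axis-aligned; the map (x,y)→(u,v) scales areas by 2.
u-values: -4, 0, 8; range = 8 − (-4) = 12.
v-values: -2, 12, 4; range = 12 − (-2) = 14.
Area = (12 × 14) / 2 = 84.

84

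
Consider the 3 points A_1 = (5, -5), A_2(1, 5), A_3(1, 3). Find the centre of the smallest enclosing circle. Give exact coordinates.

(3, 0)

Side lengths²: A_1A_2² = 116, A_1A_3² = 80, A_2A_3² = 4.
Since A_1A_2² = 116 ≥ 80 + 4 = 84, the angle opposite A_1A_2 is not acute, so the smallest enclosing circle has A_1A_2 as diameter.
Centre = midpoint of A_1A_2 = (3, 0), r² = 116/4 = 29.
Centre = (3, 0).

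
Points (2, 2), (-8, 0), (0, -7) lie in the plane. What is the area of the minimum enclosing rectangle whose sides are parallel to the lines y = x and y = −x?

In coordinates u = x + y, v = x − y the rectangle is axis-aligned; the map (x,y)→(u,v) scales areas by 2.
u-values: 4, -8, -7; range = 4 − (-8) = 12.
v-values: 0, -8, 7; range = 7 − (-8) = 15.
Area = (12 × 15) / 2 = 90.

90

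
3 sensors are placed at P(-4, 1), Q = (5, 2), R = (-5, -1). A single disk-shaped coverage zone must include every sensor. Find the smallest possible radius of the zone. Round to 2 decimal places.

5.22

Side lengths²: PQ² = 82, PR² = 5, QR² = 109.
Since QR² = 109 ≥ 82 + 5 = 87, the angle opposite QR is not acute, so the smallest enclosing circle has QR as diameter.
Centre = midpoint of QR = (0, 0.5), r² = 109/4 = 27.25.
r = √(27.25) ≈ 5.22.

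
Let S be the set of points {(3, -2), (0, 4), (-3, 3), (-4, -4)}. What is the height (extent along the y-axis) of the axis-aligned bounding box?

max y = 4, min y = -4, so height = 8.

8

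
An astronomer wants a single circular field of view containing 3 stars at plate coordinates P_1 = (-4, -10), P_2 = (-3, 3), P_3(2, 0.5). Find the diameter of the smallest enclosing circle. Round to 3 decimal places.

13.059

Side lengths²: P_1P_2² = 170, P_1P_3² = 146.25, P_2P_3² = 31.25.
Since P_1P_2² = 170 < 146.25 + 31.25 = 177.5, the triangle is acute, so the smallest enclosing circle is the circumcircle.
Circumcentre = (-113/36, -127/36), r² = 27625/648.
Diameter = 2r = 2√(27625/648) ≈ 13.059.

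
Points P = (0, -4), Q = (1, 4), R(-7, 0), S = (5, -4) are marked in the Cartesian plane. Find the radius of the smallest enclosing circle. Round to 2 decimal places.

A smallest enclosing disk is always determined by at most three of the input points on its boundary.
The farthest pair is R–S with squared distance 160. The circle on this segment as diameter has centre (-1, -2) and r² = 160/4 = 40.
Check P: distance² to centre = 5 ≤ 40, so it lies inside.
All remaining points lie in this disk, and no smaller disk contains both endpoints, so this is the minimum enclosing circle.
r = √40 ≈ 6.32.

6.32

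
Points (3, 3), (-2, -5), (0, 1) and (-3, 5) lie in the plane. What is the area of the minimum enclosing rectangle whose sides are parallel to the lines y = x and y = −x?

In coordinates u = x + y, v = x − y the rectangle is axis-aligned; the map (x,y)→(u,v) scales areas by 2.
u-values: 6, -7, 1, 2; range = 6 − (-7) = 13.
v-values: 0, 3, -1, -8; range = 3 − (-8) = 11.
Area = (13 × 11) / 2 = 71.5.

71.5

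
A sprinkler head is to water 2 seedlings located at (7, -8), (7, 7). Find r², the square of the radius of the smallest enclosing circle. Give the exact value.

56.25

The smallest circle enclosing two points has them as diameter endpoints.
Centre = midpoint = (7, -0.5); r² = |(7, -8)−(7, 7)|²/4 = 225/4 = 56.25.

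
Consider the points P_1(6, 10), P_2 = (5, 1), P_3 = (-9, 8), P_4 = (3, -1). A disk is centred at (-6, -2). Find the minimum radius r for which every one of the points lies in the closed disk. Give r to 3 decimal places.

16.971

The required radius is the distance from (-6, -2) to the farthest point.
Squared distances: 288, 130, 109, 82.
Maximum is 288, attained at P_1.
r = √288 ≈ 16.971.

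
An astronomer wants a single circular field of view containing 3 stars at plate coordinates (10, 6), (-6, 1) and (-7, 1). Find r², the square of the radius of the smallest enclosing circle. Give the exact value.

78.5

Call the three points A, B, C in the order given.
Side lengths²: AB² = 281, AC² = 314, BC² = 1.
Since AC² = 314 ≥ 281 + 1 = 282, the angle opposite AC is not acute, so the smallest enclosing circle has AC as diameter.
Centre = midpoint of AC = (1.5, 3.5), r² = 314/4 = 78.5.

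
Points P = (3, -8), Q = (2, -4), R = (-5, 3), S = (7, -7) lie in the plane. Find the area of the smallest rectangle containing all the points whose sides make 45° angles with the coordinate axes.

55

In coordinates u = x + y, v = x − y the rectangle is axis-aligned; the map (x,y)→(u,v) scales areas by 2.
u-values: -5, -2, -2, 0; range = 0 − (-5) = 5.
v-values: 11, 6, -8, 14; range = 14 − (-8) = 22.
Area = (5 × 22) / 2 = 55.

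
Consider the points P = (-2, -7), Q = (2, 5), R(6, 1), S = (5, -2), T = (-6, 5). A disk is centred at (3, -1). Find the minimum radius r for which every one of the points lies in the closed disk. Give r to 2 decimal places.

The required radius is the distance from (3, -1) to the farthest point.
Squared distances: 61, 37, 13, 5, 117.
Maximum is 117, attained at T.
r = √117 ≈ 10.82.

10.82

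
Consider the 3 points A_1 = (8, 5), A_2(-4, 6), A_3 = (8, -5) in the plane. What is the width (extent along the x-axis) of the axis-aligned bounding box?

12

max x = 8, min x = -4, so width = 12.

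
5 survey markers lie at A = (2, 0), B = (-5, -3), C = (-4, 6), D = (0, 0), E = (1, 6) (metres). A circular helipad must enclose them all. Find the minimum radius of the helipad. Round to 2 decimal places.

5.41

A smallest enclosing disk is always determined by at most three of the input points on its boundary.
The farthest pair is B–E with squared distance 117. The circle on this segment as diameter has centre (-2, 1.5) and r² = 117/4 = 29.25.
Check A: distance² to centre = 18.25 ≤ 29.25, so it lies inside.
All remaining points lie in this disk, and no smaller disk contains both endpoints, so this is the minimum enclosing circle.
r = √(29.25) ≈ 5.41.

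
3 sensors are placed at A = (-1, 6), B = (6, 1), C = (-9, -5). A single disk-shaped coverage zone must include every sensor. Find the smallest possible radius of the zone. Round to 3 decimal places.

8.078

Side lengths²: AB² = 74, AC² = 185, BC² = 261.
Since BC² = 261 ≥ 185 + 74 = 259, the angle opposite BC is not acute, so the smallest enclosing circle has BC as diameter.
Centre = midpoint of BC = (-1.5, -2), r² = 261/4 = 65.25.
r = √(65.25) ≈ 8.078.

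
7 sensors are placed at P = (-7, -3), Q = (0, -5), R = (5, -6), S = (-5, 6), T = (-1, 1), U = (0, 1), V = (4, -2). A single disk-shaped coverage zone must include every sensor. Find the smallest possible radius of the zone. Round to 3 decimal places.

7.810

The minimum enclosing circle of a finite set is fixed by two of the points (as a diameter) or three (as a circumcircle).
The farthest pair is R–S with squared distance 244. The circle on this segment as diameter has centre (0, 0) and r² = 244/4 = 61.
Check P: distance² to centre = 58 ≤ 61, so it lies inside.
All remaining points lie in this disk, and no smaller disk contains both endpoints, so this is the minimum enclosing circle.
r = √61 ≈ 7.810.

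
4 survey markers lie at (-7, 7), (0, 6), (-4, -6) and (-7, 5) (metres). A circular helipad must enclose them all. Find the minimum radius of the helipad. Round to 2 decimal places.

The minimum enclosing circle is determined by three boundary points: (-7, 7), (0, 6), (-4, -6).
Their circumcentre is (-95/22, 17/22) with r² = 11125/242.
The farthest remaining point (-7, 5) is at distance² 6065/242 ≤ 11125/242.
r = √(11125/242) ≈ 6.78.

6.78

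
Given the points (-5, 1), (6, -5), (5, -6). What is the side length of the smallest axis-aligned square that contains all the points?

The bounding box has width 11 and height 7.
An axis-aligned square enclosing the set must have side ≥ max(width, height).
So the minimum side is max(11, 7) = 11.

11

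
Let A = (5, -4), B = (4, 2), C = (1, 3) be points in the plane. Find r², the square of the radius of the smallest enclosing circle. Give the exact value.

16.25

Side lengths²: AB² = 37, AC² = 65, BC² = 10.
Since AC² = 65 ≥ 37 + 10 = 47, the angle opposite AC is not acute, so the smallest enclosing circle has AC as diameter.
Centre = midpoint of AC = (3, -0.5), r² = 65/4 = 16.25.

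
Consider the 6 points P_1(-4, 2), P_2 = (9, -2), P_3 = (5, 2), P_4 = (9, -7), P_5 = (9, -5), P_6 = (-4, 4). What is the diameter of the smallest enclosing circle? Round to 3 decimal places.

The farthest pair is P_4–P_6 with squared distance 290. The circle on this segment as diameter has centre (2.5, -1.5) and r² = 290/4 = 72.5.
Check P_1: distance² to centre = 54.5 ≤ 72.5, so it lies inside.
All remaining points lie in this disk, and no smaller disk contains both endpoints, so this is the minimum enclosing circle.
Diameter = 2r = 2√(72.5) ≈ 17.029.

17.029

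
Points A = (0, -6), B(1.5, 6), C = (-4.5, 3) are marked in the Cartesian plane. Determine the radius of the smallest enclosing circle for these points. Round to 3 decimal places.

Side lengths²: AB² = 146.25, AC² = 101.25, BC² = 45.
Since AB² = 146.25 ≥ 101.25 + 45 = 146.25, the angle opposite AB is not acute, so the smallest enclosing circle has AB as diameter.
Centre = midpoint of AB = (0.75, 0), r² = 146.25/4 = 36.5625.
r = √(36.5625) ≈ 6.047.

6.047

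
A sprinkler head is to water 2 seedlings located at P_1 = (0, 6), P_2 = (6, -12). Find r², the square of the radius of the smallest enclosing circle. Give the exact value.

The smallest circle enclosing two points has them as diameter endpoints.
Centre = midpoint = (3, -3); r² = |P_1P_2|²/4 = 360/4 = 90.

90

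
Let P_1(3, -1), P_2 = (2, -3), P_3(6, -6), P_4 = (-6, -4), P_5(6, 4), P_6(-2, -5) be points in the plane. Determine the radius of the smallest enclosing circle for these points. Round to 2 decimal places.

7.31

The minimum enclosing circle is determined by three boundary points: P_3, P_4, P_5.
Their circumcentre is (2/3, -1) with r² = 481/9.
The farthest remaining point P_6 is at distance² 208/9 ≤ 481/9.
r = √(481/9) ≈ 7.31.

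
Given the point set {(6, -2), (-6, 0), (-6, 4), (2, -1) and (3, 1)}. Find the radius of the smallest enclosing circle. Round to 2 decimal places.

The minimum enclosing circle of a finite set is fixed by two of the points (as a diameter) or three (as a circumcircle).
The farthest pair is (6, -2)–(-6, 4) with squared distance 180. The circle on this segment as diameter has centre (0, 1) and r² = 180/4 = 45.
Check (-6, 0): distance² to centre = 37 ≤ 45, so it lies inside.
All remaining points lie in this disk, and no smaller disk contains both endpoints, so this is the minimum enclosing circle.
r = √45 ≈ 6.71.

6.71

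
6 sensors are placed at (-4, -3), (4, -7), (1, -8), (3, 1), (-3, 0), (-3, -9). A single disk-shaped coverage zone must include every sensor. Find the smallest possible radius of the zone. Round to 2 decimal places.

5.83

The farthest pair is (3, 1)–(-3, -9) with squared distance 136. The circle on this segment as diameter has centre (0, -4) and r² = 136/4 = 34.
Check (-4, -3): distance² to centre = 17 ≤ 34, so it lies inside.
All remaining points lie in this disk, and no smaller disk contains both endpoints, so this is the minimum enclosing circle.
r = √34 ≈ 5.83.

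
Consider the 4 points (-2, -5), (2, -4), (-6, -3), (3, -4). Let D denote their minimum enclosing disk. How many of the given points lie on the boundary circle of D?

2

The minimum enclosing circle of a finite set is fixed by two of the points (as a diameter) or three (as a circumcircle).
The farthest pair is (-6, -3)–(3, -4) with squared distance 82. The circle on this segment as diameter has centre (-1.5, -3.5) and r² = 82/4 = 20.5.
Check (-2, -5): distance² to centre = 2.5 ≤ 20.5, so it lies inside.
All remaining points lie in this disk, and no smaller disk contains both endpoints, so this is the minimum enclosing circle.
The points at distance exactly r from the centre are (-6, -3), (3, -4) — 2 points.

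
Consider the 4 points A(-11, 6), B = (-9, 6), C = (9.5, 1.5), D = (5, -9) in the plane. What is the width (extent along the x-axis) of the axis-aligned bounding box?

20.5

max x = 9.5, min x = -11, so width = 20.5.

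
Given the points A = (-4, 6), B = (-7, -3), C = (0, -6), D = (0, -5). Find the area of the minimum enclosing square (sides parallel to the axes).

The bounding box has width 7 and height 12.
An axis-aligned square enclosing the set must have side ≥ max(width, height).
So the minimum side is max(7, 12) = 12.
Area = 12² = 144.

144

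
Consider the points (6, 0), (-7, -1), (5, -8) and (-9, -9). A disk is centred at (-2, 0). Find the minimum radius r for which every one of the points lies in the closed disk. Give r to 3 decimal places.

The required radius is the distance from (-2, 0) to the farthest point.
Squared distances: 64, 26, 113, 130.
Maximum is 130, attained at (-9, -9).
r = √130 ≈ 11.402.

11.402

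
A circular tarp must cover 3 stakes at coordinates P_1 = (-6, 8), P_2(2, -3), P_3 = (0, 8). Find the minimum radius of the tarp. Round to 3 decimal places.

6.801

Side lengths²: P_1P_2² = 185, P_1P_3² = 36, P_2P_3² = 125.
Since P_1P_2² = 185 ≥ 125 + 36 = 161, the angle opposite P_1P_2 is not acute, so the smallest enclosing circle has P_1P_2 as diameter.
Centre = midpoint of P_1P_2 = (-2, 2.5), r² = 185/4 = 46.25.
r = √(46.25) ≈ 6.801.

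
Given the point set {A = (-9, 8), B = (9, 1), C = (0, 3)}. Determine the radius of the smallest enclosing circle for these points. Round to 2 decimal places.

Side lengths²: AB² = 373, AC² = 106, BC² = 85.
Since AB² = 373 ≥ 106 + 85 = 191, the angle opposite AB is not acute, so the smallest enclosing circle has AB as diameter.
Centre = midpoint of AB = (0, 4.5), r² = 373/4 = 93.25.
r = √(93.25) ≈ 9.66.

9.66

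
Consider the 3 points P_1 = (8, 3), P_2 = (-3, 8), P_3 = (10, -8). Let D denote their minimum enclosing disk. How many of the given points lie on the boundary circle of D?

Side lengths²: P_1P_2² = 146, P_1P_3² = 125, P_2P_3² = 425.
Since P_2P_3² = 425 ≥ 146 + 125 = 271, the angle opposite P_2P_3 is not acute, so the smallest enclosing circle has P_2P_3 as diameter.
Centre = midpoint of P_2P_3 = (3.5, 0), r² = 425/4 = 106.25.
The points at distance exactly r from the centre are P_2, P_3 — 2 points.

2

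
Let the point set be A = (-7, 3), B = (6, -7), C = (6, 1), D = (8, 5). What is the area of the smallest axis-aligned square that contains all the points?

225

The bounding box has width 15 and height 12.
An axis-aligned square enclosing the set must have side ≥ max(width, height).
So the minimum side is max(15, 12) = 15.
Area = 15² = 225.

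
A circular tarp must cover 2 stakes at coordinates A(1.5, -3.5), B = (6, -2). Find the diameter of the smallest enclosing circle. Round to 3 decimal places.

The smallest circle enclosing two points has them as diameter endpoints.
Centre = midpoint = (3.75, -2.75); r² = |AB|²/4 = 22.5/4 = 5.625.
Diameter = 2r = 2√(5.625) ≈ 4.743.

4.743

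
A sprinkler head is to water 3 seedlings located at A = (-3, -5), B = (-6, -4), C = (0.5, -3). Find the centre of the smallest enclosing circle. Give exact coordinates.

(-2.75, -3.5)

Side lengths²: AB² = 10, AC² = 16.25, BC² = 43.25.
Since BC² = 43.25 ≥ 16.25 + 10 = 26.25, the angle opposite BC is not acute, so the smallest enclosing circle has BC as diameter.
Centre = midpoint of BC = (-2.75, -3.5), r² = 43.25/4 = 10.8125.
Centre = (-2.75, -3.5).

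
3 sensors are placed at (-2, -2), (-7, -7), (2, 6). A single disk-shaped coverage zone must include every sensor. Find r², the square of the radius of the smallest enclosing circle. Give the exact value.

62.5

Call the three points A, B, C in the order given.
Side lengths²: AB² = 50, AC² = 80, BC² = 250.
Since BC² = 250 ≥ 80 + 50 = 130, the angle opposite BC is not acute, so the smallest enclosing circle has BC as diameter.
Centre = midpoint of BC = (-2.5, -0.5), r² = 250/4 = 62.5.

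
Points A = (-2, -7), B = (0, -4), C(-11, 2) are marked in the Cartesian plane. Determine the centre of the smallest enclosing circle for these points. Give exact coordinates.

Side lengths²: AB² = 13, AC² = 162, BC² = 157.
Since AC² = 162 < 157 + 13 = 170, the triangle is acute, so the smallest enclosing circle is the circumcircle.
Circumcentre = (-6.1, -2.1), r² = 40.82.
Centre = (-6.1, -2.1).

(-6.1, -2.1)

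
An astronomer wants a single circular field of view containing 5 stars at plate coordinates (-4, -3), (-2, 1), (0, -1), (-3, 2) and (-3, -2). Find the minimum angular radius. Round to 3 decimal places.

The minimum enclosing circle is determined by three boundary points: (-4, -3), (0, -1), (-3, 2).
Their circumcentre is (-8/3, -2/3) with r² = 65/9.
The farthest remaining point (-2, 1) is at distance² 29/9 ≤ 65/9.
r = √(65/9) ≈ 2.687.

2.687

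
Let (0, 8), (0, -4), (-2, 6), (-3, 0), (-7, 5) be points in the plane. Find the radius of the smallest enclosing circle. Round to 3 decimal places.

6.202

A smallest enclosing disk is always determined by at most three of the input points on its boundary.
The minimum enclosing circle is determined by three boundary points: (0, 8), (0, -4), (-7, 5).
Their circumcentre is (-11/7, 2) with r² = 1885/49.
The farthest remaining point (-2, 6) is at distance² 793/49 ≤ 1885/49.
r = √(1885/49) ≈ 6.202.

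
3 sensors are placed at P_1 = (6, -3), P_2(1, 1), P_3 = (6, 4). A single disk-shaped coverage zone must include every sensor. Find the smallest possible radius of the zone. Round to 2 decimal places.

Side lengths²: P_1P_2² = 41, P_1P_3² = 49, P_2P_3² = 34.
Since P_1P_3² = 49 < 41 + 34 = 75, the triangle is acute, so the smallest enclosing circle is the circumcircle.
Circumcentre = (4.7, 0.5), r² = 13.94.
r = √(13.94) ≈ 3.73.

3.73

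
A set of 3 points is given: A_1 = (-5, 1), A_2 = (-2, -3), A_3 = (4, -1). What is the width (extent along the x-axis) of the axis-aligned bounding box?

9

max x = 4, min x = -5, so width = 9.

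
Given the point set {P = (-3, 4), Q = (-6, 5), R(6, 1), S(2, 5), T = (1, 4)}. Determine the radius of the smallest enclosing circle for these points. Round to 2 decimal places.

6.32

The farthest pair is Q–R with squared distance 160. The circle on this segment as diameter has centre (0, 3) and r² = 160/4 = 40.
Check P: distance² to centre = 10 ≤ 40, so it lies inside.
All remaining points lie in this disk, and no smaller disk contains both endpoints, so this is the minimum enclosing circle.
r = √40 ≈ 6.32.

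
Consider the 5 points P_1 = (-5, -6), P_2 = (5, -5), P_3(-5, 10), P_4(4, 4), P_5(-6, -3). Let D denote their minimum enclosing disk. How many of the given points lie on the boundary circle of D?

The minimum enclosing circle of a finite set is fixed by two of the points (as a diameter) or three (as a circumcircle).
The minimum enclosing circle is determined by three boundary points: P_1, P_2, P_3.
Their circumcentre is (-0.75, 2) with r² = 82.0625.
The farthest remaining point P_5 is at distance² 52.5625 ≤ 82.0625.
The points at distance exactly r from the centre are P_1, P_2, P_3 — 3 points.

3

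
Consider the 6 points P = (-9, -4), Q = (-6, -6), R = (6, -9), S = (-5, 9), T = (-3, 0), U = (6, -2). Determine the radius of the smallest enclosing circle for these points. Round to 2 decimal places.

A smallest enclosing disk is always determined by at most three of the input points on its boundary.
The farthest pair is R–S with squared distance 445. The circle on this segment as diameter has centre (0.5, 0) and r² = 445/4 = 111.25.
Check P: distance² to centre = 106.25 ≤ 111.25, so it lies inside.
All remaining points lie in this disk, and no smaller disk contains both endpoints, so this is the minimum enclosing circle.
r = √(111.25) ≈ 10.55.

10.55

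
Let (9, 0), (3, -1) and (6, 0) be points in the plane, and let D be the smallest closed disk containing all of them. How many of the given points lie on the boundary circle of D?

2

Call the three points A, B, C in the order given.
Side lengths²: AB² = 37, AC² = 9, BC² = 10.
Since AB² = 37 ≥ 10 + 9 = 19, the angle opposite AB is not acute, so the smallest enclosing circle has AB as diameter.
Centre = midpoint of AB = (6, -0.5), r² = 37/4 = 9.25.
The points at distance exactly r from the centre are (9, 0), (3, -1) — 2 points.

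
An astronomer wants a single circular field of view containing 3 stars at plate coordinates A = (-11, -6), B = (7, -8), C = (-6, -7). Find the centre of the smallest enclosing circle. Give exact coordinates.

Side lengths²: AB² = 328, AC² = 26, BC² = 170.
Since AB² = 328 ≥ 170 + 26 = 196, the angle opposite AB is not acute, so the smallest enclosing circle has AB as diameter.
Centre = midpoint of AB = (-2, -7), r² = 328/4 = 82.
Centre = (-2, -7).

(-2, -7)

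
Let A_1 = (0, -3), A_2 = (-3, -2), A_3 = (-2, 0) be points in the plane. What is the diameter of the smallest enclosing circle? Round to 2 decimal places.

3.64

Side lengths²: A_1A_2² = 10, A_1A_3² = 13, A_2A_3² = 5.
Since A_1A_3² = 13 < 10 + 5 = 15, the triangle is acute, so the smallest enclosing circle is the circumcircle.
Circumcentre = (-17/14, -23/14), r² = 325/98.
Diameter = 2r = 2√(325/98) ≈ 3.64.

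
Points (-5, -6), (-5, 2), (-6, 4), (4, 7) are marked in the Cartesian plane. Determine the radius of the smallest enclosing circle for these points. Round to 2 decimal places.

7.91

A smallest enclosing disk is always determined by at most three of the input points on its boundary.
The farthest pair is (-5, -6)–(4, 7) with squared distance 250. The circle on this segment as diameter has centre (-0.5, 0.5) and r² = 250/4 = 62.5.
Check (-5, 2): distance² to centre = 22.5 ≤ 62.5, so it lies inside.
All remaining points lie in this disk, and no smaller disk contains both endpoints, so this is the minimum enclosing circle.
r = √(62.5) ≈ 7.91.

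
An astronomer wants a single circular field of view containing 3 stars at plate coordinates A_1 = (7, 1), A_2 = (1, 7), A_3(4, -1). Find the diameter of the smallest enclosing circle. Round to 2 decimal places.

Side lengths²: A_1A_2² = 72, A_1A_3² = 13, A_2A_3² = 73.
Since A_2A_3² = 73 < 72 + 13 = 85, the triangle is acute, so the smallest enclosing circle is the circumcircle.
Circumcentre = (3.3, 3.3), r² = 18.98.
Diameter = 2r = 2√(18.98) ≈ 8.71.

8.71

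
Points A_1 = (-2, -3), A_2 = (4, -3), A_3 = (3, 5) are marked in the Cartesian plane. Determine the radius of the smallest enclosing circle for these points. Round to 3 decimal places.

4.754

Side lengths²: A_1A_2² = 36, A_1A_3² = 89, A_2A_3² = 65.
Since A_1A_3² = 89 < 65 + 36 = 101, the triangle is acute, so the smallest enclosing circle is the circumcircle.
Circumcentre = (1, 0.6875), r² = 22.59765625.
r = √(22.59765625) ≈ 4.754.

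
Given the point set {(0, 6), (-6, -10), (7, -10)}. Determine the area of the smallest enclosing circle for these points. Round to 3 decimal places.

Call the three points A, B, C in the order given.
Side lengths²: AB² = 292, AC² = 305, BC² = 169.
Since AC² = 305 < 292 + 169 = 461, the triangle is acute, so the smallest enclosing circle is the circumcircle.
Circumcentre = (0.5, -3.3125), r² = 86.97265625.
Area = π·r² = π·86.97265625 ≈ 273.233.

273.233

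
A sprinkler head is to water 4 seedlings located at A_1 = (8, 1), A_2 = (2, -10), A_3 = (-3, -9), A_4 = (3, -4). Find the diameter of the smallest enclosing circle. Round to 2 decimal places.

By Welzl's lemma the MEC is supported by two points (diametrically opposite) or three points (on a circumcircle).
The farthest pair is A_1–A_3 with squared distance 221. The circle on this segment as diameter has centre (2.5, -4) and r² = 221/4 = 55.25.
Check A_2: distance² to centre = 36.25 ≤ 55.25, so it lies inside.
All remaining points lie in this disk, and no smaller disk contains both endpoints, so this is the minimum enclosing circle.
Diameter = 2r = 2√(55.25) ≈ 14.87.

14.87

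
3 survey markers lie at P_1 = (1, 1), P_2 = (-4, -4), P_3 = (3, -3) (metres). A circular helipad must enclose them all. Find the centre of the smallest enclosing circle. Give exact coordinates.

Side lengths²: P_1P_2² = 50, P_1P_3² = 20, P_2P_3² = 50.
Since P_2P_3² = 50 < 50 + 20 = 70, the triangle is acute, so the smallest enclosing circle is the circumcircle.
Circumcentre = (-2/3, -7/3), r² = 125/9.
Centre = (-2/3, -7/3).

(-2/3, -7/3)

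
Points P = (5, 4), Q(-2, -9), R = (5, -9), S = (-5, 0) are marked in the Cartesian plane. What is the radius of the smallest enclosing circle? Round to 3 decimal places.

The farthest pair is P–Q with squared distance 218. The circle on this segment as diameter has centre (1.5, -2.5) and r² = 218/4 = 54.5.
Check R: distance² to centre = 54.5 ≤ 54.5, so it lies inside.
All remaining points lie in this disk, and no smaller disk contains both endpoints, so this is the minimum enclosing circle.
r = √(54.5) ≈ 7.382.

7.382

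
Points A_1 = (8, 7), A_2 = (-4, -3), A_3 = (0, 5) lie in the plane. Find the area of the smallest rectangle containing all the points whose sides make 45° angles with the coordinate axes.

66

In coordinates u = x + y, v = x − y the rectangle is axis-aligned; the map (x,y)→(u,v) scales areas by 2.
u-values: 15, -7, 5; range = 15 − (-7) = 22.
v-values: 1, -1, -5; range = 1 − (-5) = 6.
Area = (22 × 6) / 2 = 66.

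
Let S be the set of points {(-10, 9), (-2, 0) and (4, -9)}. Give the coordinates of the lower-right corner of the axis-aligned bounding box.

x-range [-10, 4], y-range [-9, 9].
The lower-right corner is (4, -9).

(4, -9)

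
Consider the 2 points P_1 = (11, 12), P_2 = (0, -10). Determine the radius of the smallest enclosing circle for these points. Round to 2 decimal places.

The smallest circle enclosing two points has them as diameter endpoints.
Centre = midpoint = (5.5, 1); r² = |P_1P_2|²/4 = 605/4 = 151.25.
r = √(151.25) ≈ 12.30.

12.30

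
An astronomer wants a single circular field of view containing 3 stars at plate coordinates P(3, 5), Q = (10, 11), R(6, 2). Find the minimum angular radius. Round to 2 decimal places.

4.94

Side lengths²: PQ² = 85, PR² = 18, QR² = 97.
Since QR² = 97 < 85 + 18 = 103, the triangle is acute, so the smallest enclosing circle is the circumcircle.
Circumcentre = (199/26, 173/26), r² = 8245/338.
r = √(8245/338) ≈ 4.94.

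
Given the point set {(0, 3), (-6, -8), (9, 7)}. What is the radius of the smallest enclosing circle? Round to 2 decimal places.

10.61

Call the three points A, B, C in the order given.
Side lengths²: AB² = 157, AC² = 97, BC² = 450.
Since BC² = 450 ≥ 157 + 97 = 254, the angle opposite BC is not acute, so the smallest enclosing circle has BC as diameter.
Centre = midpoint of BC = (1.5, -0.5), r² = 450/4 = 112.5.
r = √(112.5) ≈ 10.61.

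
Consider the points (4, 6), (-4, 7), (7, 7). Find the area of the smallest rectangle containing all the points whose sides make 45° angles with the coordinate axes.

60.5

In coordinates u = x + y, v = x − y the rectangle is axis-aligned; the map (x,y)→(u,v) scales areas by 2.
u-values: 10, 3, 14; range = 14 − 3 = 11.
v-values: -2, -11, 0; range = 0 − (-11) = 11.
Area = (11 × 11) / 2 = 60.5.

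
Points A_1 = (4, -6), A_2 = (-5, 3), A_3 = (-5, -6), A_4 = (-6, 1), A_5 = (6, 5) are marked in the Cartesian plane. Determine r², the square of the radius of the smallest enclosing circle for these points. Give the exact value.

The minimum enclosing circle of a finite set is fixed by two of the points (as a diameter) or three (as a circumcircle).
The farthest pair is A_3–A_5 with squared distance 242. The circle on this segment as diameter has centre (0.5, -0.5) and r² = 242/4 = 60.5.
Check A_1: distance² to centre = 42.5 ≤ 60.5, so it lies inside.
All remaining points lie in this disk, and no smaller disk contains both endpoints, so this is the minimum enclosing circle.

60.5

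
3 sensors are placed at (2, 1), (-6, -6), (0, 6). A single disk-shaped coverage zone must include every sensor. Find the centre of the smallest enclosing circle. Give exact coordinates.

(-3, 0)

Call the three points A, B, C in the order given.
Side lengths²: AB² = 113, AC² = 29, BC² = 180.
Since BC² = 180 ≥ 113 + 29 = 142, the angle opposite BC is not acute, so the smallest enclosing circle has BC as diameter.
Centre = midpoint of BC = (-3, 0), r² = 180/4 = 45.
Centre = (-3, 0).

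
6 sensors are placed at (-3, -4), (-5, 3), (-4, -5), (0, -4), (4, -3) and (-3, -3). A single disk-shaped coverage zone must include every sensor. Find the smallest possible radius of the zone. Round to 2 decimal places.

5.45

The minimum enclosing circle is determined by three boundary points: (-5, 3), (-4, -5), (4, -3).
Their circumcentre is (-19/22, -6/11) with r² = 14365/484.
The farthest remaining point (-3, -4) is at distance² 7985/484 ≤ 14365/484.
r = √(14365/484) ≈ 5.45.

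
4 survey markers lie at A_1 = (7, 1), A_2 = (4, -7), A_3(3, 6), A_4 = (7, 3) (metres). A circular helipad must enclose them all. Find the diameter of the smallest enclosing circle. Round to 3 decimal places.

A smallest enclosing disk is always determined by at most three of the input points on its boundary.
The farthest pair is A_2–A_3 with squared distance 170. The circle on this segment as diameter has centre (3.5, -0.5) and r² = 170/4 = 42.5.
Check A_1: distance² to centre = 14.5 ≤ 42.5, so it lies inside.
All remaining points lie in this disk, and no smaller disk contains both endpoints, so this is the minimum enclosing circle.
Diameter = 2r = 2√(42.5) ≈ 13.038.

13.038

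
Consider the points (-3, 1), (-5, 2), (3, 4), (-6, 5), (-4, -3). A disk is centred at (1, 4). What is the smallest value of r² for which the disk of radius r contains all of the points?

The required radius is the distance from (1, 4) to the farthest point.
Squared distances: 25, 40, 4, 50, 74.
Maximum is 74, attained at (-4, -3).

74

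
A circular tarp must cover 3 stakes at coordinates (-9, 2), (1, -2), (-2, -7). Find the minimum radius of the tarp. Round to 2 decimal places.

Call the three points A, B, C in the order given.
Side lengths²: AB² = 116, AC² = 130, BC² = 34.
Since AC² = 130 < 116 + 34 = 150, the triangle is acute, so the smallest enclosing circle is the circumcircle.
Circumcentre = (-148/31, -60/31), r² = 32045/961.
r = √(32045/961) ≈ 5.77.

5.77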